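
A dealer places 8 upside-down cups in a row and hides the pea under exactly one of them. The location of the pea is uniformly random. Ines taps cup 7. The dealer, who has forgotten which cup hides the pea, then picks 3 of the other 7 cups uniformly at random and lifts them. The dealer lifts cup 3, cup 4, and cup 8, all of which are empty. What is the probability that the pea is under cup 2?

1/5

Consider each possible location of the pea in turn.
If it is under any of cups 1, 2, 5, 6, and 7 (prior 1/8 each): the dealer picks exactly this set with probability 1/35 regardless, and none is the prize; weight (1/8)·(1/35) = 1/280 each.
If it is under any of cups 3, 4, and 8 (prior 1/8 each): that cup was opened and seen not to hold the prize — ruled out; weight (1/8)·0 = 0 each.
The weights sum to 1/56.
So P(the pea under cup 2 | the dealer opened cup 3, cup 4, and cup 8) = (1/280) / (1/56) = 1/5.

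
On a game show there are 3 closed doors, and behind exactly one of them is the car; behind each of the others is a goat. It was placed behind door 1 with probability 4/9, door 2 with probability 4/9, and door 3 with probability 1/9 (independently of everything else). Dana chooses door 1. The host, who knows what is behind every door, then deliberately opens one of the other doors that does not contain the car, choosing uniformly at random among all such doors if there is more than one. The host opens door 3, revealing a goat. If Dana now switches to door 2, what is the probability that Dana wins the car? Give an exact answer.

2/3

Apply Bayes' rule, conditioning on where the car actually is.
If it is behind door 1 (prior 4/9): the host has 2 equally likely choices, so probability 1/2; weight (4/9)·(1/2) = 2/9.
If it is behind door 2 (prior 4/9): the host has no choice, probability 1; weight (4/9)·1 = 4/9.
If it is behind door 3 (prior 1/9): the host opened door 3, so this case is ruled out; weight (1/9)·0 = 0.
The weights sum to 2/3.
So P(the car behind door 2 | the host opened door 3) = (4/9) / (2/3) = 2/3.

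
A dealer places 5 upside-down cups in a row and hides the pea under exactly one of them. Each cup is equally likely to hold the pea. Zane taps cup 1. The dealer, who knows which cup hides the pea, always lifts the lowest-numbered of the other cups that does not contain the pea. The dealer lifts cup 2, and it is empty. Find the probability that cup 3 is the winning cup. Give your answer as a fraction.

Apply Bayes' rule, conditioning on where the pea actually is.
If it is under any of cups 1, 3, 4, and 5 (prior 1/5 each): cup 2 is the lowest-numbered option available, probability 1; weight (1/5)·1 = 1/5 each.
If it is under cup 2 (prior 1/5): the dealer opened cup 2, so this case is ruled out; weight (1/5)·0 = 0.
The weights sum to 4/5.
So P(the pea under cup 3 | the dealer opened cup 2) = (1/5) / (4/5) = 1/4.

1/4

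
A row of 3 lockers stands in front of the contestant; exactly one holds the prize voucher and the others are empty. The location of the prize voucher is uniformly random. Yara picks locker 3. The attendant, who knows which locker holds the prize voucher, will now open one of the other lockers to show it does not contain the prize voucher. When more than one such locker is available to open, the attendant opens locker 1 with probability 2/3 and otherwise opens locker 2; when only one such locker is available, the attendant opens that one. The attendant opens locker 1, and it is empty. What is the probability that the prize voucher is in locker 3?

2/5

Apply Bayes' rule, conditioning on where the prize voucher actually is.
If it is in locker 1 (prior 1/3): the attendant opened locker 1, so this case is ruled out; weight (1/3)·0 = 0.
If it is in locker 2 (prior 1/3): only locker 1 is available, probability 1; weight (1/3)·1 = 1/3.
If it is in locker 3 (prior 1/3): locker 1 is available, opened with probability 2/3; weight (1/3)·(2/3) = 2/9.
The weights sum to 5/9.
So P(the prize voucher in locker 3 | the attendant opened locker 1) = (2/9) / (5/9) = 2/5.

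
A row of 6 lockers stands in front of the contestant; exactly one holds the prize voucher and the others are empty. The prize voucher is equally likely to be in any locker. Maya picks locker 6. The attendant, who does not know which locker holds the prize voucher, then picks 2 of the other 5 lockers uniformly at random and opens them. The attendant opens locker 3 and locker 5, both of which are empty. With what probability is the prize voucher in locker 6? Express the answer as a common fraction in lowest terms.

1/4

Consider each possible location of the prize voucher in turn.
If it is in any of lockers 1, 2, 4, and 6 (prior 1/6 each): the attendant picks exactly this set with probability 1/10 regardless, and none is the prize; weight (1/6)·(1/10) = 1/60 each.
If it is in either of lockers 3 and 5 (prior 1/6 each): that locker was opened and seen not to hold the prize — ruled out; weight (1/6)·0 = 0 each.
The weights sum to 1/15.
So P(the prize voucher in locker 6 | the attendant opened locker 3 and locker 5) = (1/60) / (1/15) = 1/4.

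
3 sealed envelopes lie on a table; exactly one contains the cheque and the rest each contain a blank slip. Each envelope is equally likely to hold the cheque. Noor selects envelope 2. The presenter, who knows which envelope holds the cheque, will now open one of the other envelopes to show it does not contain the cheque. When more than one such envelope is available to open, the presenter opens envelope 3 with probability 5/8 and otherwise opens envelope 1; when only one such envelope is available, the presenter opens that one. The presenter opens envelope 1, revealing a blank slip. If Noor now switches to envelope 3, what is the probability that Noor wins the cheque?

8/11

Condition on the true location of the cheque.
If it is in envelope 1 (prior 1/3): the presenter opened envelope 1, so this case is ruled out; weight (1/3)·0 = 0.
If it is in envelope 2 (prior 1/3): envelope 3 is available but not opened, probability 3/8; weight (1/3)·(3/8) = 1/8.
If it is in envelope 3 (prior 1/3): only envelope 1 is available, probability 1; weight (1/3)·1 = 1/3.
The weights sum to 11/24.
So P(the cheque in envelope 3 | the presenter opened envelope 1) = (1/3) / (11/24) = 8/11.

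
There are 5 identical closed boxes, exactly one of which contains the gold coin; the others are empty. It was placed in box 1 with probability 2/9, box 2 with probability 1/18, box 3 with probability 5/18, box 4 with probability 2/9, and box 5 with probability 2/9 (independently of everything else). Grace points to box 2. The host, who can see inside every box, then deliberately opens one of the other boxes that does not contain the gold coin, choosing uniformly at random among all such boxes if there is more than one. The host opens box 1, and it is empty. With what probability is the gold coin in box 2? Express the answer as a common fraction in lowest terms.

Consider each possible location of the gold coin in turn.
If it is in box 1 (prior 2/9): the host opened box 1, so this case is ruled out; weight (2/9)·0 = 0.
If it is in box 2 (prior 1/18): the host has 4 equally likely choices, so probability 1/4; weight (1/18)·(1/4) = 1/72.
If it is in box 3 (prior 5/18): the host has 3 equally likely choices, so probability 1/3; weight (5/18)·(1/3) = 5/54.
If it is in either of boxes 4 and 5 (prior 2/9 each): the host has 3 equally likely choices, so probability 1/3; weight (2/9)·(1/3) = 2/27 each.
The weights sum to 55/216.
So P(the gold coin in box 2 | the host opened box 1) = (1/72) / (55/216) = 3/55.

3/55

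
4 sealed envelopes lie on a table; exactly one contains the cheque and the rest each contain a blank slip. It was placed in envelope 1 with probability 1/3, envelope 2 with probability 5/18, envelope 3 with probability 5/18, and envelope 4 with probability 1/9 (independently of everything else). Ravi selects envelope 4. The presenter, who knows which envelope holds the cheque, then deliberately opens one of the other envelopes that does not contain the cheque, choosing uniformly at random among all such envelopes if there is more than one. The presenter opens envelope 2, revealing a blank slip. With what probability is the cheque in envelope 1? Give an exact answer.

Apply Bayes' rule, conditioning on where the cheque actually is.
If it is in envelope 1 (prior 1/3): the presenter has 2 equally likely choices, so probability 1/2; weight (1/3)·(1/2) = 1/6.
If it is in envelope 2 (prior 5/18): the presenter opened envelope 2, so this case is ruled out; weight (5/18)·0 = 0.
If it is in envelope 3 (prior 5/18): the presenter has 2 equally likely choices, so probability 1/2; weight (5/18)·(1/2) = 5/36.
If it is in envelope 4 (prior 1/9): the presenter has 3 equally likely choices, so probability 1/3; weight (1/9)·(1/3) = 1/27.
The weights sum to 37/108.
So P(the cheque in envelope 1 | the presenter opened envelope 2) = (1/6) / (37/108) = 18/37.

18/37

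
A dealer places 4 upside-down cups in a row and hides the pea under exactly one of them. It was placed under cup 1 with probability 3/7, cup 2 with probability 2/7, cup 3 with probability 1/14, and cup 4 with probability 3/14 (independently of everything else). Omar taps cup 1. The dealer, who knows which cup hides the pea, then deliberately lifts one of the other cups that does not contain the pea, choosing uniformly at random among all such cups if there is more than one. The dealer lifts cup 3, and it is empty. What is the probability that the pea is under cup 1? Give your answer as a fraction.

Condition on the true location of the pea.
If it is under cup 1 (prior 3/7): the dealer has 3 equally likely choices, so probability 1/3; weight (3/7)·(1/3) = 1/7.
If it is under cup 2 (prior 2/7): the dealer has 2 equally likely choices, so probability 1/2; weight (2/7)·(1/2) = 1/7.
If it is under cup 3 (prior 1/14): the dealer opened cup 3, so this case is ruled out; weight (1/14)·0 = 0.
If it is under cup 4 (prior 3/14): the dealer has 2 equally likely choices, so probability 1/2; weight (3/14)·(1/2) = 3/28.
The weights sum to 11/28.
So P(the pea under cup 1 | the dealer opened cup 3) = (1/7) / (11/28) = 4/11.

4/11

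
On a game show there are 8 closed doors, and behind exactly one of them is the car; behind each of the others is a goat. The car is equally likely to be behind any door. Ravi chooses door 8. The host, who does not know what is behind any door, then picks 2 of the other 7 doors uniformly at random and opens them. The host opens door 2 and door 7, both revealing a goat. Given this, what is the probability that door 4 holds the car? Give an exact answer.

Consider each possible location of the car in turn.
If it is behind any of doors 1, 3, 4, 5, 6, and 8 (prior 1/8 each): the host picks exactly this set with probability 1/21 regardless, and none is the prize; weight (1/8)·(1/21) = 1/168 each.
If it is behind either of doors 2 and 7 (prior 1/8 each): that door was opened and seen not to hold the prize — ruled out; weight (1/8)·0 = 0 each.
The weights sum to 1/28.
So P(the car behind door 4 | the host opened door 2 and door 7) = (1/168) / (1/28) = 1/6.

1/6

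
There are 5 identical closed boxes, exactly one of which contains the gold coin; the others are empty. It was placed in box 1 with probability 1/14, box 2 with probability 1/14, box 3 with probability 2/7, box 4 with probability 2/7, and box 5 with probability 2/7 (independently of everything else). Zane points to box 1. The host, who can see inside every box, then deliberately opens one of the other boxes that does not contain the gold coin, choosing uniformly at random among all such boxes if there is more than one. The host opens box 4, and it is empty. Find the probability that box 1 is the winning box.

Consider each possible location of the gold coin in turn.
If it is in box 1 (prior 1/14): the host has 4 equally likely choices, so probability 1/4; weight (1/14)·(1/4) = 1/56.
If it is in box 2 (prior 1/14): the host has 3 equally likely choices, so probability 1/3; weight (1/14)·(1/3) = 1/42.
If it is in either of boxes 3 and 5 (prior 2/7 each): the host has 3 equally likely choices, so probability 1/3; weight (2/7)·(1/3) = 2/21 each.
If it is in box 4 (prior 2/7): the host opened box 4, so this case is ruled out; weight (2/7)·0 = 0.
The weights sum to 13/56.
So P(the gold coin in box 1 | the host opened box 4) = (1/56) / (13/56) = 1/13.

1/13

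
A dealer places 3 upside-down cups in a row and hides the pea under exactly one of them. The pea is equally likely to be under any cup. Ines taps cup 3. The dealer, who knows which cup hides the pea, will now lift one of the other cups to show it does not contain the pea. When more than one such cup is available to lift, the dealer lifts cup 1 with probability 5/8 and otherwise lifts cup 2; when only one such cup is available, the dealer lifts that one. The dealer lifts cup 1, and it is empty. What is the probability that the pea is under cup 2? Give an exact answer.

Consider each possible location of the pea in turn.
If it is under cup 1 (prior 1/3): the dealer opened cup 1, so this case is ruled out; weight (1/3)·0 = 0.
If it is under cup 2 (prior 1/3): only cup 1 is available, probability 1; weight (1/3)·1 = 1/3.
If it is under cup 3 (prior 1/3): cup 1 is available, opened with probability 5/8; weight (1/3)·(5/8) = 5/24.
The weights sum to 13/24.
So P(the pea under cup 2 | the dealer opened cup 1) = (1/3) / (13/24) = 8/13.

8/13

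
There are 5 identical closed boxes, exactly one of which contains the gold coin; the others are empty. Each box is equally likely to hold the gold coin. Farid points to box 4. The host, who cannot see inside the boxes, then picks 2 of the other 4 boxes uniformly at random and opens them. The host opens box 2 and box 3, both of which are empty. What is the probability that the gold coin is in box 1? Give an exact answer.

1/3

Because the host chose which boxes to open without knowing where the gold coin is, the choice is independent of the prize location. Learning that none of the 2 opened boxes holds the gold coin simply rules out those 2 locations and leaves the remaining 3 boxes still equally likely by symmetry.
So P(the gold coin in box 1) = 1/3.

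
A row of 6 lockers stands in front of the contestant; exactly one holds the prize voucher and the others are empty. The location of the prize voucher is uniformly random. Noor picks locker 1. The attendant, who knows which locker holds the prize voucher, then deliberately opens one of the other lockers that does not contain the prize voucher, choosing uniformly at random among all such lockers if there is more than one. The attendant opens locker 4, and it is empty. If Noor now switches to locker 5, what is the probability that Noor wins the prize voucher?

Consider each possible location of the prize voucher in turn.
If it is in locker 1 (prior 1/6): the attendant has 5 equally likely choices, so probability 1/5; weight (1/6)·(1/5) = 1/30.
If it is in any of lockers 2, 3, 5, and 6 (prior 1/6 each): the attendant has 4 equally likely choices, so probability 1/4; weight (1/6)·(1/4) = 1/24 each.
If it is in locker 4 (prior 1/6): the attendant opened locker 4, so this case is ruled out; weight (1/6)·0 = 0.
The weights sum to 1/5.
So P(the prize voucher in locker 5 | the attendant opened locker 4) = (1/24) / (1/5) = 5/24.

5/24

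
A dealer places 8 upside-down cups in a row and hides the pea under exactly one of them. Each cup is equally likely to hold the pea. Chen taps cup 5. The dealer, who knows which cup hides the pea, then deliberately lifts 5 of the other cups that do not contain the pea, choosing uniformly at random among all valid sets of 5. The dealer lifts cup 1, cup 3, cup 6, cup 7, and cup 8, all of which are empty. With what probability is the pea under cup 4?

7/16

Apply Bayes' rule, conditioning on where the pea actually is.
If it is under any of cups 1, 3, 6, 7, and 8 (prior 1/8 each): that cup was opened and seen not to hold the prize — ruled out; weight (1/8)·0 = 0 each.
If it is under either of cups 2 and 4 (prior 1/8 each): the dealer has 6 equally likely choices, so probability 1/6; weight (1/8)·(1/6) = 1/48 each.
If it is under cup 5 (prior 1/8): the dealer has 21 equally likely choices, so probability 1/21; weight (1/8)·(1/21) = 1/168.
The weights sum to 1/21.
So P(the pea under cup 4 | the dealer opened cup 1, cup 3, cup 6, cup 7, and cup 8) = (1/48) / (1/21) = 7/16.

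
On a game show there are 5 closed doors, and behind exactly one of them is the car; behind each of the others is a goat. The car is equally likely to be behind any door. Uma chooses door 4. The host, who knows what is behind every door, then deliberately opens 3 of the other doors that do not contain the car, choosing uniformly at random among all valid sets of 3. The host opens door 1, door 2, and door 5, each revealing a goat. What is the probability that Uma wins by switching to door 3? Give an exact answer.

Condition on the true location of the car.
If it is behind any of doors 1, 2, and 5 (prior 1/5 each): that door was opened and seen not to hold the prize — ruled out; weight (1/5)·0 = 0 each.
If it is behind door 3 (prior 1/5): the host has no choice, probability 1; weight (1/5)·1 = 1/5.
If it is behind door 4 (prior 1/5): the host has 4 equally likely choices, so probability 1/4; weight (1/5)·(1/4) = 1/20.
The weights sum to 1/4.
So P(the car behind door 3 | the host opened door 1, door 2, and door 5) = (1/5) / (1/4) = 4/5.

4/5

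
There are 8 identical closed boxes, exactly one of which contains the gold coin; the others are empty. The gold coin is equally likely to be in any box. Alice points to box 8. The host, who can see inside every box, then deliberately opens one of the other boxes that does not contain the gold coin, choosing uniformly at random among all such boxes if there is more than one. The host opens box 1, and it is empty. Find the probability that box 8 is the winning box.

Condition on the true location of the gold coin.
If it is in box 1 (prior 1/8): the host opened box 1, so this case is ruled out; weight (1/8)·0 = 0.
If it is in any of boxes 2, 3, 4, 5, 6, and 7 (prior 1/8 each): the host has 6 equally likely choices, so probability 1/6; weight (1/8)·(1/6) = 1/48 each.
If it is in box 8 (prior 1/8): the host has 7 equally likely choices, so probability 1/7; weight (1/8)·(1/7) = 1/56.
The weights sum to 1/7.
So P(the gold coin in box 8 | the host opened box 1) = (1/56) / (1/7) = 1/8.

1/8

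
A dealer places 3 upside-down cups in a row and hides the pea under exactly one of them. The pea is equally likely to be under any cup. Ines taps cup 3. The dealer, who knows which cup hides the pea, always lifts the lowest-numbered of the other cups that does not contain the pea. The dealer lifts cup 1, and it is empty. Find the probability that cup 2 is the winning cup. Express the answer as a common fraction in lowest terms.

Apply Bayes' rule, conditioning on where the pea actually is.
If it is under cup 1 (prior 1/3): the dealer opened cup 1, so this case is ruled out; weight (1/3)·0 = 0.
If it is under either of cups 2 and 3 (prior 1/3 each): cup 1 is the lowest-numbered option available, probability 1; weight (1/3)·1 = 1/3 each.
The weights sum to 2/3.
So P(the pea under cup 2 | the dealer opened cup 1) = (1/3) / (2/3) = 1/2.

1/2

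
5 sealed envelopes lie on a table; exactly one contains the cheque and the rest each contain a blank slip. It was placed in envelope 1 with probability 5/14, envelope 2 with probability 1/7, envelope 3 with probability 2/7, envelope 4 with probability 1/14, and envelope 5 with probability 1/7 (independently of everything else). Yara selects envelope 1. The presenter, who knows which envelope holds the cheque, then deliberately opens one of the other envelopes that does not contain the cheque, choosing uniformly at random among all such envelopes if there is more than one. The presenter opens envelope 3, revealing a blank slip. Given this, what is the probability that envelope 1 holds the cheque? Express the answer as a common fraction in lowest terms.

3/7

Apply Bayes' rule, conditioning on where the cheque actually is.
If it is in envelope 1 (prior 5/14): the presenter has 4 equally likely choices, so probability 1/4; weight (5/14)·(1/4) = 5/56.
If it is in either of envelopes 2 and 5 (prior 1/7 each): the presenter has 3 equally likely choices, so probability 1/3; weight (1/7)·(1/3) = 1/21 each.
If it is in envelope 3 (prior 2/7): the presenter opened envelope 3, so this case is ruled out; weight (2/7)·0 = 0.
If it is in envelope 4 (prior 1/14): the presenter has 3 equally likely choices, so probability 1/3; weight (1/14)·(1/3) = 1/42.
The weights sum to 5/24.
So P(the cheque in envelope 1 | the presenter opened envelope 3) = (5/56) / (5/24) = 3/7.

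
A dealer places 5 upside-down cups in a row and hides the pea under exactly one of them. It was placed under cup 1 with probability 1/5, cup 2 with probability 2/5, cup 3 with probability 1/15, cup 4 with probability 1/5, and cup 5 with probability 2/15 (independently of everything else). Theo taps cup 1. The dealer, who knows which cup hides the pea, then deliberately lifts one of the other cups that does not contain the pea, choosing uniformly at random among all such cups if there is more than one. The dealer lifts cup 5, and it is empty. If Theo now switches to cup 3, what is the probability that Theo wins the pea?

Apply Bayes' rule, conditioning on where the pea actually is.
If it is under cup 1 (prior 1/5): the dealer has 4 equally likely choices, so probability 1/4; weight (1/5)·(1/4) = 1/20.
If it is under cup 2 (prior 2/5): the dealer has 3 equally likely choices, so probability 1/3; weight (2/5)·(1/3) = 2/15.
If it is under cup 3 (prior 1/15): the dealer has 3 equally likely choices, so probability 1/3; weight (1/15)·(1/3) = 1/45.
If it is under cup 4 (prior 1/5): the dealer has 3 equally likely choices, so probability 1/3; weight (1/5)·(1/3) = 1/15.
If it is under cup 5 (prior 2/15): the dealer opened cup 5, so this case is ruled out; weight (2/15)·0 = 0.
The weights sum to 49/180.
So P(the pea under cup 3 | the dealer opened cup 5) = (1/45) / (49/180) = 4/49.

4/49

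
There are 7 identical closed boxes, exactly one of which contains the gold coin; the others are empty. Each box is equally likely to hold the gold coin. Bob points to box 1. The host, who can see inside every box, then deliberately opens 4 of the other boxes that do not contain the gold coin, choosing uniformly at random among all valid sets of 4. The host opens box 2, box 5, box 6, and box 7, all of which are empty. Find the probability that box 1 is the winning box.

1/7

Consider each possible location of the gold coin in turn.
If it is in box 1 (prior 1/7): the host has 15 equally likely choices, so probability 1/15; weight (1/7)·(1/15) = 1/105.
If it is in any of boxes 2, 5, 6, and 7 (prior 1/7 each): that box was opened and seen not to hold the prize — ruled out; weight (1/7)·0 = 0 each.
If it is in either of boxes 3 and 4 (prior 1/7 each): the host has 5 equally likely choices, so probability 1/5; weight (1/7)·(1/5) = 1/35 each.
The weights sum to 1/15.
So P(the gold coin in box 1 | the host opened box 2, box 5, box 6, and box 7) = (1/105) / (1/15) = 1/7.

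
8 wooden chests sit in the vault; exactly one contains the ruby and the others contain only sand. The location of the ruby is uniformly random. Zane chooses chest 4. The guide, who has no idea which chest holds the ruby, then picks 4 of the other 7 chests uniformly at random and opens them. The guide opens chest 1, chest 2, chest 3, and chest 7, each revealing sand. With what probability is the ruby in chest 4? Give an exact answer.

1/4

Apply Bayes' rule, conditioning on where the ruby actually is.
If it is in any of chests 1, 2, 3, and 7 (prior 1/8 each): that chest was opened and seen not to hold the prize — ruled out; weight (1/8)·0 = 0 each.
If it is in any of chests 4, 5, 6, and 8 (prior 1/8 each): the guide picks exactly this set with probability 1/35 regardless, and none is the prize; weight (1/8)·(1/35) = 1/280 each.
The weights sum to 1/70.
So P(the ruby in chest 4 | the guide opened chest 1, chest 2, chest 3, and chest 7) = (1/280) / (1/70) = 1/4.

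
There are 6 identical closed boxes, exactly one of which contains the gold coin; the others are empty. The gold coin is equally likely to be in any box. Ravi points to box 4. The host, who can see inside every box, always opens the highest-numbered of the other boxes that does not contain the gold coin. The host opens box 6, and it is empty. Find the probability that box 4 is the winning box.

1/5

Consider each possible location of the gold coin in turn.
If it is in any of boxes 1, 2, 3, 4, and 5 (prior 1/6 each): box 6 is the highest-numbered option available, probability 1; weight (1/6)·1 = 1/6 each.
If it is in box 6 (prior 1/6): the host opened box 6, so this case is ruled out; weight (1/6)·0 = 0.
The weights sum to 5/6.
So P(the gold coin in box 4 | the host opened box 6) = (1/6) / (5/6) = 1/5.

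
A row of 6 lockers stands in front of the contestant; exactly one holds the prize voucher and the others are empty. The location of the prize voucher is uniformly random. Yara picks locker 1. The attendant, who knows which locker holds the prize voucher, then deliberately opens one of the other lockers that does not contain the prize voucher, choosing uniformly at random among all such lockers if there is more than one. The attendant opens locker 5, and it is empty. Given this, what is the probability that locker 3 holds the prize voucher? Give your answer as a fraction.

Apply Bayes' rule, conditioning on where the prize voucher actually is.
If it is in locker 1 (prior 1/6): the attendant has 5 equally likely choices, so probability 1/5; weight (1/6)·(1/5) = 1/30.
If it is in any of lockers 2, 3, 4, and 6 (prior 1/6 each): the attendant has 4 equally likely choices, so probability 1/4; weight (1/6)·(1/4) = 1/24 each.
If it is in locker 5 (prior 1/6): the attendant opened locker 5, so this case is ruled out; weight (1/6)·0 = 0.
The weights sum to 1/5.
So P(the prize voucher in locker 3 | the attendant opened locker 5) = (1/24) / (1/5) = 5/24.

5/24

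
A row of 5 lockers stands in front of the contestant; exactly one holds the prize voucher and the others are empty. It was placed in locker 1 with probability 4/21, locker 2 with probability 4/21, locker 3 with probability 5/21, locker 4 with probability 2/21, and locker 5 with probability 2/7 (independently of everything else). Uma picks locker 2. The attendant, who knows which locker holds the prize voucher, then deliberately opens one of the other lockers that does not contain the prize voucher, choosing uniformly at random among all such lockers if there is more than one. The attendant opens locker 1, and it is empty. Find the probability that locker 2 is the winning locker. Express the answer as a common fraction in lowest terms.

Consider each possible location of the prize voucher in turn.
If it is in locker 1 (prior 4/21): the attendant opened locker 1, so this case is ruled out; weight (4/21)·0 = 0.
If it is in locker 2 (prior 4/21): the attendant has 4 equally likely choices, so probability 1/4; weight (4/21)·(1/4) = 1/21.
If it is in locker 3 (prior 5/21): the attendant has 3 equally likely choices, so probability 1/3; weight (5/21)·(1/3) = 5/63.
If it is in locker 4 (prior 2/21): the attendant has 3 equally likely choices, so probability 1/3; weight (2/21)·(1/3) = 2/63.
If it is in locker 5 (prior 2/7): the attendant has 3 equally likely choices, so probability 1/3; weight (2/7)·(1/3) = 2/21.
The weights sum to 16/63.
So P(the prize voucher in locker 2 | the attendant opened locker 1) = (1/21) / (16/63) = 3/16.

3/16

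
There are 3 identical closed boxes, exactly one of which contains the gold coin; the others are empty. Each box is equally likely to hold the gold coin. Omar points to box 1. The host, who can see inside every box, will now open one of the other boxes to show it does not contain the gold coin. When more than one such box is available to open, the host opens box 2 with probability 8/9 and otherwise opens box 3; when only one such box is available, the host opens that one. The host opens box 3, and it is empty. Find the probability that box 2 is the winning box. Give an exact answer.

Condition on the true location of the gold coin.
If it is in box 1 (prior 1/3): box 2 is available but not opened, probability 1/9; weight (1/3)·(1/9) = 1/27.
If it is in box 2 (prior 1/3): only box 3 is available, probability 1; weight (1/3)·1 = 1/3.
If it is in box 3 (prior 1/3): the host opened box 3, so this case is ruled out; weight (1/3)·0 = 0.
The weights sum to 10/27.
So P(the gold coin in box 2 | the host opened box 3) = (1/3) / (10/27) = 9/10.

9/10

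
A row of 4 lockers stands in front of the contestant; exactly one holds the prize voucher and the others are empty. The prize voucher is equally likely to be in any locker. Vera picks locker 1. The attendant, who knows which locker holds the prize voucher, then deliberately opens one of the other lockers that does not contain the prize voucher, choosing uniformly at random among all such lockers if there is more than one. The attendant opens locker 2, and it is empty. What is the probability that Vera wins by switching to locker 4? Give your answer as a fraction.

3/8

Consider each possible location of the prize voucher in turn.
If it is in locker 1 (prior 1/4): the attendant has 3 equally likely choices, so probability 1/3; weight (1/4)·(1/3) = 1/12.
If it is in locker 2 (prior 1/4): the attendant opened locker 2, so this case is ruled out; weight (1/4)·0 = 0.
If it is in either of lockers 3 and 4 (prior 1/4 each): the attendant has 2 equally likely choices, so probability 1/2; weight (1/4)·(1/2) = 1/8 each.
The weights sum to 1/3.
So P(the prize voucher in locker 4 | the attendant opened locker 2) = (1/8) / (1/3) = 3/8.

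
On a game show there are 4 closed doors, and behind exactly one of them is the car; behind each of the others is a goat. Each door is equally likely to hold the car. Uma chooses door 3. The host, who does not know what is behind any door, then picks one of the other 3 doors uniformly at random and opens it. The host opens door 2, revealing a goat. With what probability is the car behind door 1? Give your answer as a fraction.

Because the host chose which door to open without knowing where the car is, the choice is independent of the prize location. Learning that door 2 does not hold the car simply rules out that one location and leaves the remaining 3 doors still equally likely by symmetry.
So P(the car behind door 1) = 1/3.

1/3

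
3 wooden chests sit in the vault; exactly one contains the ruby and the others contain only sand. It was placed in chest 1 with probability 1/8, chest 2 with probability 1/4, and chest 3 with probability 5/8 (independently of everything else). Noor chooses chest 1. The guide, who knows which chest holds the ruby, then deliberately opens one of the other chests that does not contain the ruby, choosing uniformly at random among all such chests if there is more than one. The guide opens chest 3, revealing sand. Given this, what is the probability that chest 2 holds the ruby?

Condition on the true location of the ruby.
If it is in chest 1 (prior 1/8): the guide has 2 equally likely choices, so probability 1/2; weight (1/8)·(1/2) = 1/16.
If it is in chest 2 (prior 1/4): the guide has no choice, probability 1; weight (1/4)·1 = 1/4.
If it is in chest 3 (prior 5/8): the guide opened chest 3, so this case is ruled out; weight (5/8)·0 = 0.
The weights sum to 5/16.
So P(the ruby in chest 2 | the guide opened chest 3) = (1/4) / (5/16) = 4/5.

4/5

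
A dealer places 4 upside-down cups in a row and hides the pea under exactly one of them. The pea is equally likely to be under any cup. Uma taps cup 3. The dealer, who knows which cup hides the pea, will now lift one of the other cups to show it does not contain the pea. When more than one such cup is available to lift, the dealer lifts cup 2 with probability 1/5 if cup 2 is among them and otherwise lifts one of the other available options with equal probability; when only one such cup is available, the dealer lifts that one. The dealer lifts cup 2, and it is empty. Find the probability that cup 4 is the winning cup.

Apply Bayes' rule, conditioning on where the pea actually is.
If it is under any of cups 1, 3, and 4 (prior 1/4 each): cup 2 is available, opened with probability 1/5; weight (1/4)·(1/5) = 1/20 each.
If it is under cup 2 (prior 1/4): the dealer opened cup 2, so this case is ruled out; weight (1/4)·0 = 0.
The weights sum to 3/20.
So P(the pea under cup 4 | the dealer opened cup 2) = (1/20) / (3/20) = 1/3.

1/3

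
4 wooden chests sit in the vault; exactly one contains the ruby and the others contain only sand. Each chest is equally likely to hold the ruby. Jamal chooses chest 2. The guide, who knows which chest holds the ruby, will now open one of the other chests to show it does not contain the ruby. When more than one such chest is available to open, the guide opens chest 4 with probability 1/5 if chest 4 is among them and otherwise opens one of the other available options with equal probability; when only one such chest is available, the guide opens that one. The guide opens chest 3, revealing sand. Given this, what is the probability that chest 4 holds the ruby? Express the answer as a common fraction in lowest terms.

Apply Bayes' rule, conditioning on where the ruby actually is.
If it is in chest 1 (prior 1/4): chest 4 is available but not opened, probability 4/5; weight (1/4)·(4/5) = 1/5.
If it is in chest 2 (prior 1/4): chest 4 is available but not opened; chest 3 gets probability (1 − 1/5)/2 = 2/5; weight (1/4)·(2/5) = 1/10.
If it is in chest 3 (prior 1/4): the guide opened chest 3, so this case is ruled out; weight (1/4)·0 = 0.
If it is in chest 4 (prior 1/4): chest 4 holds the prize so is unavailable; the guide chooses uniformly among the 2 others, probability 1/2; weight (1/4)·(1/2) = 1/8.
The weights sum to 17/40.
So P(the ruby in chest 4 | the guide opened chest 3) = (1/8) / (17/40) = 5/17.

5/17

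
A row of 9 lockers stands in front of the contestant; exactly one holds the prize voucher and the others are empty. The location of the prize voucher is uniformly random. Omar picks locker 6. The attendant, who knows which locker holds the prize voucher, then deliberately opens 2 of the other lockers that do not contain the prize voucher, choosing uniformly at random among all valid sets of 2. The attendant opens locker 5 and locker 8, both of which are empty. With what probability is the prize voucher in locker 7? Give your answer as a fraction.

4/27

Condition on the true location of the prize voucher.
If it is in any of lockers 1, 2, 3, 4, 7, and 9 (prior 1/9 each): the attendant has 21 equally likely choices, so probability 1/21; weight (1/9)·(1/21) = 1/189 each.
If it is in either of lockers 5 and 8 (prior 1/9 each): that locker was opened and seen not to hold the prize — ruled out; weight (1/9)·0 = 0 each.
If it is in locker 6 (prior 1/9): the attendant has 28 equally likely choices, so probability 1/28; weight (1/9)·(1/28) = 1/252.
The weights sum to 1/28.
So P(the prize voucher in locker 7 | the attendant opened locker 5 and locker 8) = (1/189) / (1/28) = 4/27.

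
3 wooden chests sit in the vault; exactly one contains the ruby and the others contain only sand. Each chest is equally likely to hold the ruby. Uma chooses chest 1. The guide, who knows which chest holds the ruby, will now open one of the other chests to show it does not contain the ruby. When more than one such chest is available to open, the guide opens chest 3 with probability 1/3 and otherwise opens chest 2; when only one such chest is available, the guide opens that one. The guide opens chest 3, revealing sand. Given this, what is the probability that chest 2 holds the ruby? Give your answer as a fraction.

Condition on the true location of the ruby.
If it is in chest 1 (prior 1/3): chest 3 is available, opened with probability 1/3; weight (1/3)·(1/3) = 1/9.
If it is in chest 2 (prior 1/3): only chest 3 is available, probability 1; weight (1/3)·1 = 1/3.
If it is in chest 3 (prior 1/3): the guide opened chest 3, so this case is ruled out; weight (1/3)·0 = 0.
The weights sum to 4/9.
So P(the ruby in chest 2 | the guide opened chest 3) = (1/3) / (4/9) = 3/4.

3/4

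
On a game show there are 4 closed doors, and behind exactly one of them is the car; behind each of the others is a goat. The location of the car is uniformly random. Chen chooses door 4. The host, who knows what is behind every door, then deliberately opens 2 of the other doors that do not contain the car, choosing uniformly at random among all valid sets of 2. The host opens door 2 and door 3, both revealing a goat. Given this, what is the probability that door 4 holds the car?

Apply Bayes' rule, conditioning on where the car actually is.
If it is behind door 1 (prior 1/4): the host has no choice, probability 1; weight (1/4)·1 = 1/4.
If it is behind either of doors 2 and 3 (prior 1/4 each): that door was opened and seen not to hold the prize — ruled out; weight (1/4)·0 = 0 each.
If it is behind door 4 (prior 1/4): the host has 3 equally likely choices, so probability 1/3; weight (1/4)·(1/3) = 1/12.
The weights sum to 1/3.
So P(the car behind door 4 | the host opened door 2 and door 3) = (1/12) / (1/3) = 1/4.

1/4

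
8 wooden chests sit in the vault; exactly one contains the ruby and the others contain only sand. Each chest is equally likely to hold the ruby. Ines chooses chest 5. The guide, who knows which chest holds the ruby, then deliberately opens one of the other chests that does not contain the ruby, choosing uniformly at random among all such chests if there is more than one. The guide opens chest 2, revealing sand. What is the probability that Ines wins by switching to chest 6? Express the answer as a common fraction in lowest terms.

Consider each possible location of the ruby in turn.
If it is in any of chests 1, 3, 4, 6, 7, and 8 (prior 1/8 each): the guide has 6 equally likely choices, so probability 1/6; weight (1/8)·(1/6) = 1/48 each.
If it is in chest 2 (prior 1/8): the guide opened chest 2, so this case is ruled out; weight (1/8)·0 = 0.
If it is in chest 5 (prior 1/8): the guide has 7 equally likely choices, so probability 1/7; weight (1/8)·(1/7) = 1/56.
The weights sum to 1/7.
So P(the ruby in chest 6 | the guide opened chest 2) = (1/48) / (1/7) = 7/48.

7/48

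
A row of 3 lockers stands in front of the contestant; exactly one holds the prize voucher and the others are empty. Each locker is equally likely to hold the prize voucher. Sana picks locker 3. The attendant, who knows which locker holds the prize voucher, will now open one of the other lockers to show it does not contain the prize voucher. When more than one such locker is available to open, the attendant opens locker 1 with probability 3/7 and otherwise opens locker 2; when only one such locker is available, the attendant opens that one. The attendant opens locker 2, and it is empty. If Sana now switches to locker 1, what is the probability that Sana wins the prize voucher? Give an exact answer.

7/11

Apply Bayes' rule, conditioning on where the prize voucher actually is.
If it is in locker 1 (prior 1/3): only locker 2 is available, probability 1; weight (1/3)·1 = 1/3.
If it is in locker 2 (prior 1/3): the attendant opened locker 2, so this case is ruled out; weight (1/3)·0 = 0.
If it is in locker 3 (prior 1/3): locker 1 is available but not opened, probability 4/7; weight (1/3)·(4/7) = 4/21.
The weights sum to 11/21.
So P(the prize voucher in locker 1 | the attendant opened locker 2) = (1/3) / (11/21) = 7/11.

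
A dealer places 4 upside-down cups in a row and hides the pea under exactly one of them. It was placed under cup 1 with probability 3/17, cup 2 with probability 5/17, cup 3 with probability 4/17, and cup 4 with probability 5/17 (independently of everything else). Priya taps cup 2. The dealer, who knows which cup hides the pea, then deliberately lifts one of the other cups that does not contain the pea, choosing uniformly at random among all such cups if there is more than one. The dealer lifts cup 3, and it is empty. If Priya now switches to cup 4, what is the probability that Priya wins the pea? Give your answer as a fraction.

Consider each possible location of the pea in turn.
If it is under cup 1 (prior 3/17): the dealer has 2 equally likely choices, so probability 1/2; weight (3/17)·(1/2) = 3/34.
If it is under cup 2 (prior 5/17): the dealer has 3 equally likely choices, so probability 1/3; weight (5/17)·(1/3) = 5/51.
If it is under cup 3 (prior 4/17): the dealer opened cup 3, so this case is ruled out; weight (4/17)·0 = 0.
If it is under cup 4 (prior 5/17): the dealer has 2 equally likely choices, so probability 1/2; weight (5/17)·(1/2) = 5/34.
The weights sum to 1/3.
So P(the pea under cup 4 | the dealer opened cup 3) = (5/34) / (1/3) = 15/34.

15/34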